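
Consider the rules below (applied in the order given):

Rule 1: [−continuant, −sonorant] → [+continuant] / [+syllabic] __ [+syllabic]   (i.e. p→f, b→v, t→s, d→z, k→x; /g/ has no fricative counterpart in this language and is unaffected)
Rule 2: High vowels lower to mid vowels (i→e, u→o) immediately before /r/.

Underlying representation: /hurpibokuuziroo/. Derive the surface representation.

Rule 1 (intervocalic spirantization): /b/ is a stop between vowels /i/ and /o/, so it spirantizes to the fricative [v]. /k/ is a stop between vowels /o/ and /u/, so it spirantizes to the fricative [x]. /hurpibokuuziroo/ → hurpivoxuuziroo.
Rule 2 (pre-rhotic lowering): /u/ is a high vowel immediately before /r/, so it lowers to [o]. /i/ is a high vowel immediately before /r/, so it lowers to [e]. /hurpivoxuuziroo/ → horpivoxuuzeroo.

horpivoxuuzeroo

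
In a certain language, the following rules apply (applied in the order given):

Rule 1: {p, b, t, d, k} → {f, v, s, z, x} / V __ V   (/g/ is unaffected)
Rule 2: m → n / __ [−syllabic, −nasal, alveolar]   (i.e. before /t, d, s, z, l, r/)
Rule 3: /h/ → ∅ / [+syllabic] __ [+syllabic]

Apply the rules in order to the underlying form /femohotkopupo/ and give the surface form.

Rule 1 (intervocalic spirantization): /p/ is a stop between vowels /o/ and /u/, so it spirantizes to the fricative [f]. /p/ is a stop between vowels /u/ and /o/, so it spirantizes to the fricative [f]. /femohotkopupo/ → femohotkofufo.
Rule 2 (nasal place assimilation): no segment meets the environment; /femohotkofufo/ is unchanged.
Rule 3 (intervocalic h-deletion): /h/ occurs between vowels /o/ and /o/, so it deletes. /femohotkofufo/ → femootkofufo.

femootkofufo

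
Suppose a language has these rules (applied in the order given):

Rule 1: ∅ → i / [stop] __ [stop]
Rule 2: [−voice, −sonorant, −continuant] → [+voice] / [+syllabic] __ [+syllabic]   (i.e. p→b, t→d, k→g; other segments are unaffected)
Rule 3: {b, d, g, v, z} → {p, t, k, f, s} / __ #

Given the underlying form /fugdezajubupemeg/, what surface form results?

fugidezajububemek

Rule 1 (stop-cluster i-epenthesis): /g/ and /d/ form a stop–stop cluster, so [i] is inserted between them. /fugdezajubupemeg/ → fugidezajubupemeg.
Rule 2 (intervocalic voicing): /p/ is a voiceless stop between vowels /u/ and /e/, so it voices to [b]. /fugidezajubupemeg/ → fugidezajububemeg.
Rule 3 (final devoicing): /g/ is a voiced obstruent in word-final position, so it devoices to [k]. /fugidezajububemeg/ → fugidezajububemek.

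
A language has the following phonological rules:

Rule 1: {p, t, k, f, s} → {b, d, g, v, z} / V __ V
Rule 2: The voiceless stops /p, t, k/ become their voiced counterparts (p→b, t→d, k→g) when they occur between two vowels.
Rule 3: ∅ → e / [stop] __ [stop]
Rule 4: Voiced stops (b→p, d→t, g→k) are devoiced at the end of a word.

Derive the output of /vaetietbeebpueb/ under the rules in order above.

vaedietebeebepuep

Rule 1 (intervocalic voicing): /t/ is a voiceless obstruent between vowels /e/ and /i/, so it voices to [d]. /vaetietbeebpueb/ → vaedietbeebpueb.
Rule 2 (intervocalic voicing): no segment meets the environment; /vaedietbeebpueb/ is unchanged.
Rule 3 (stop-cluster e-epenthesis): /t/ and /b/ form a stop–stop cluster, so [e] is inserted between them. /b/ and /p/ form a stop–stop cluster, so [e] is inserted between them. /vaedietbeebpueb/ → vaedietebeebepueb.
Rule 4 (final devoicing): /b/ is a voiced stop in word-final position, so it devoices to [p]. /vaedietebeebepueb/ → vaedietebeebepuep.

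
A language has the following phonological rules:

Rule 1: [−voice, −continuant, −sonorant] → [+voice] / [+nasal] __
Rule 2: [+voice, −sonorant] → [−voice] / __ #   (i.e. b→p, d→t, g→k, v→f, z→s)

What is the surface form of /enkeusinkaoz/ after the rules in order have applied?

Rule 1 (post-nasal voicing): /k/ is a voiceless stop immediately after the nasal /n/, so it voices to [g]. /k/ is a voiceless stop immediately after the nasal /n/, so it voices to [g]. /enkeusinkaoz/ → engeusingaoz.
Rule 2 (final devoicing): /z/ is a voiced obstruent in word-final position, so it devoices to [s]. /engeusingaoz/ → engeusingaos.

engeusingaos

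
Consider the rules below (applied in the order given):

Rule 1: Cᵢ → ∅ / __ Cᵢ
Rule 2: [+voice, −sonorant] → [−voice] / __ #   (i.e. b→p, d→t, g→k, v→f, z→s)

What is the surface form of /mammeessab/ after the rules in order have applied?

Rule 1 (degemination): /mm/ is a geminate; the first /m/ deletes. /ss/ is a geminate; the first /s/ deletes. /mammeessab/ → mameesab.
Rule 2 (final devoicing): /b/ is a voiced obstruent in word-final position, so it devoices to [p]. /mameesab/ → mameesap.

mameesap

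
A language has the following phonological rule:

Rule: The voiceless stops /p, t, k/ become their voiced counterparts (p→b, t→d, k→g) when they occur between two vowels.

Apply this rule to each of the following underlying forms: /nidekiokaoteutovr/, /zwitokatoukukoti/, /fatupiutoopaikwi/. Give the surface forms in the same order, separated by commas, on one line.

/nidekiokaoteutovr/: /k/ is a voiceless stop between vowels /e/ and /i/, so it voices to [g]. /k/ is a voiceless stop between vowels /o/ and /a/, so it voices to [g]. /t/ is a voiceless stop between vowels /o/ and /e/, so it voices to [d]. /t/ is a voiceless stop between vowels /u/ and /o/, so it voices to [d]. → [nidegiogaodeudovr].
/zwitokatoukukoti/: /t/ is a voiceless stop between vowels /i/ and /o/, so it voices to [d]. /k/ is a voiceless stop between vowels /o/ and /a/, so it voices to [g]. /t/ is a voiceless stop between vowels /a/ and /o/, so it voices to [d]. /k/ is a voiceless stop between vowels /u/ and /u/, so it voices to [g]. /k/ is a voiceless stop between vowels /u/ and /o/, so it voices to [g]. /t/ is a voiceless stop between vowels /o/ and /i/, so it voices to [d]. → [zwidogadougugodi].
/fatupiutoopaikwi/: /t/ is a voiceless stop between vowels /a/ and /u/, so it voices to [d]. /p/ is a voiceless stop between vowels /u/ and /i/, so it voices to [b]. /t/ is a voiceless stop between vowels /u/ and /o/, so it voices to [d]. /p/ is a voiceless stop between vowels /o/ and /a/, so it voices to [b]. → [fadubiudoobaikwi].

nidegiogaodeudovr, zwidogadougugodi, fadubiudoobaikwi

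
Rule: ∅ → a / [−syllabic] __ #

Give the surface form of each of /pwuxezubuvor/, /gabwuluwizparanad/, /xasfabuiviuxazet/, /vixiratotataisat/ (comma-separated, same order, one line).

/pwuxezubuvor/: the form ends in the consonant /r/, so [a] is inserted word-finally. → [pwuxezubuvora].
/gabwuluwizparanad/: the form ends in the consonant /d/, so [a] is inserted word-finally. → [gabwuluwizparanada].
/xasfabuiviuxazet/: the form ends in the consonant /t/, so [a] is inserted word-finally. → [xasfabuiviuxazeta].
/vixiratotataisat/: the form ends in the consonant /t/, so [a] is inserted word-finally. → [vixiratotataisata].

pwuxezubuvora, gabwuluwizparanada, xasfabuiviuxazeta, vixiratotataisata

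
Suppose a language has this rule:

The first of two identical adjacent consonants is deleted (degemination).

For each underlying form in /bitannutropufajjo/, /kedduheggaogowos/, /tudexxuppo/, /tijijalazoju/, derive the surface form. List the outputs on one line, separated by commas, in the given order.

bitanutropufajo, keduhegaogowos, tudexupo, tijijalazoju

/bitannutropufajjo/: /nn/ is a geminate; the first /n/ deletes. /jj/ is a geminate; the first /j/ deletes. → [bitanutropufajo].
/kedduheggaogowos/: /dd/ is a geminate; the first /d/ deletes. /gg/ is a geminate; the first /g/ deletes. → [keduhegaogowos].
/tudexxuppo/: /xx/ is a geminate; the first /x/ deletes. /pp/ is a geminate; the first /p/ deletes. → [tudexupo].
/tijijalazoju/: the rule's environment is not met; surfaces unchanged as [tijijalazoju].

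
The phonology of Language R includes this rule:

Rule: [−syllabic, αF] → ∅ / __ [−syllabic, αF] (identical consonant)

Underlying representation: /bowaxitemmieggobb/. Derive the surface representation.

/mm/ is a geminate; the first /m/ deletes.
/gg/ is a geminate; the first /g/ deletes.
/bb/ is a geminate; the first /b/ deletes.
The other instances of /b/, /w/, /x/, /t/, /m/, /g/ do not occur in the required environment and remain unchanged.
Surface form: [bowaxitemiegob].

bowaxitemiegob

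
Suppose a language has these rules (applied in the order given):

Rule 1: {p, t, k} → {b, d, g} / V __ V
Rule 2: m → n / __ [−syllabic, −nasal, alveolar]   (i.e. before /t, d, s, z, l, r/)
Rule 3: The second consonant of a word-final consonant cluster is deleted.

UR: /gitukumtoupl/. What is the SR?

giduguntoup

Rule 1 (intervocalic voicing): /t/ is a voiceless stop between vowels /i/ and /u/, so it voices to [d]. /k/ is a voiceless stop between vowels /u/ and /u/, so it voices to [g]. /gitukumtoupl/ → gidugumtoupl.
Rule 2 (nasal place assimilation): /m/ precedes the alveolar consonant /t/, so it assimilates in place to [n]. /gidugumtoupl/ → giduguntoupl.
Rule 3 (final cluster simplification): /l/ is the second consonant of a word-final cluster /pl/, so it deletes. /giduguntoupl/ → giduguntoup.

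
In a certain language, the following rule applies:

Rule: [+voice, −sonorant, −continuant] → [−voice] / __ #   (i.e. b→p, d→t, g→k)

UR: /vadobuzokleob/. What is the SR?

/b/ is a voiced stop in word-final position, so it devoices to [p].
Surface form: [vadobuzokleop].

vadobuzokleop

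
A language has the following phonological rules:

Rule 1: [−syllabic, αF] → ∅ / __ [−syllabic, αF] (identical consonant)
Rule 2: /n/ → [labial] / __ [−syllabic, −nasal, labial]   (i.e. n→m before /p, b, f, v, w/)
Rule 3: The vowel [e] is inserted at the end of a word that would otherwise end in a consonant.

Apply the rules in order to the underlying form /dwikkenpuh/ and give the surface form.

dwikempuhe

Rule 1 (degemination): /kk/ is a geminate; the first /k/ deletes. /dwikkenpuh/ → dwikenpuh.
Rule 2 (nasal place assimilation): /n/ precedes the labial consonant /p/, so it assimilates in place to [m]. /dwikenpuh/ → dwikempuh.
Rule 3 (final e-epenthesis): the form ends in the consonant /h/, so [e] is inserted word-finally. /dwikempuh/ → dwikempuhe.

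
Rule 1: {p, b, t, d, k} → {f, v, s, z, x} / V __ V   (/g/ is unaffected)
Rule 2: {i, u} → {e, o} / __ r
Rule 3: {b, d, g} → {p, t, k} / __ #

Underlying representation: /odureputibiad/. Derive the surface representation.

Rule 1 (intervocalic spirantization): /d/ is a stop between vowels /o/ and /u/, so it spirantizes to the fricative [z]. /p/ is a stop between vowels /e/ and /u/, so it spirantizes to the fricative [f]. /t/ is a stop between vowels /u/ and /i/, so it spirantizes to the fricative [s]. /b/ is a stop between vowels /i/ and /i/, so it spirantizes to the fricative [v]. /odureputibiad/ → ozurefusiviad.
Rule 2 (pre-rhotic lowering): /u/ is a high vowel immediately before /r/, so it lowers to [o]. /ozurefusiviad/ → ozorefusiviad.
Rule 3 (final devoicing): /d/ is a voiced stop in word-final position, so it devoices to [t]. /ozorefusiviad/ → ozorefusiviat.

ozorefusiviat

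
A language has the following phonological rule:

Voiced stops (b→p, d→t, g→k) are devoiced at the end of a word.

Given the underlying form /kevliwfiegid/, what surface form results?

Scanning /kevliwfiegid/: /g/ at position 10 is not in the conditioning environment; /d/ is a voiced stop in word-final position, so it devoices to [t].
Result: [kevliwfiegit].

kevliwfiegit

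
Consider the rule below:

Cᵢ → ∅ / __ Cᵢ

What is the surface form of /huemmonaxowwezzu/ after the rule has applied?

/mm/ is a geminate; the first /m/ deletes.
/ww/ is a geminate; the first /w/ deletes.
/zz/ is a geminate; the first /z/ deletes.
The other instances of /h/, /m/, /n/, /x/, /w/, /z/ do not occur in the required environment and remain unchanged.
Surface form: [huemonaxowezu].

huemonaxowezu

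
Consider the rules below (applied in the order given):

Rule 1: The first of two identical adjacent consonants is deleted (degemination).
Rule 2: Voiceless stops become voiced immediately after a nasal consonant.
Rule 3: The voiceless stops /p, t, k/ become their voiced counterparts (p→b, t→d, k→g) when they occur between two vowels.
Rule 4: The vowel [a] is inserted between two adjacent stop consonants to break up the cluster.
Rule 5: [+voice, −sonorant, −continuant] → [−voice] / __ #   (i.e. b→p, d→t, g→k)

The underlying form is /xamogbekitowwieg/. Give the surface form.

xamogabegidowiek

Rule 1 (degemination): /ww/ is a geminate; the first /w/ deletes. /xamogbekitowwieg/ → xamogbekitowieg.
Rule 2 (post-nasal voicing): no segment meets the environment; /xamogbekitowieg/ is unchanged.
Rule 3 (intervocalic voicing): /k/ is a voiceless stop between vowels /e/ and /i/, so it voices to [g]. /t/ is a voiceless stop between vowels /i/ and /o/, so it voices to [d]. /xamogbekitowieg/ → xamogbegidowieg.
Rule 4 (stop-cluster a-epenthesis): /g/ and /b/ form a stop–stop cluster, so [a] is inserted between them. /xamogbegidowieg/ → xamogabegidowieg.
Rule 5 (final devoicing): /g/ is a voiced stop in word-final position, so it devoices to [k]. /xamogabegidowieg/ → xamogabegidowiek.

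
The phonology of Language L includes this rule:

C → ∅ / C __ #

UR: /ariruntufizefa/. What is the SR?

No segment of /ariruntufizefa/ meets the structural description of the rule, so the form surfaces unchanged.

ariruntufizefa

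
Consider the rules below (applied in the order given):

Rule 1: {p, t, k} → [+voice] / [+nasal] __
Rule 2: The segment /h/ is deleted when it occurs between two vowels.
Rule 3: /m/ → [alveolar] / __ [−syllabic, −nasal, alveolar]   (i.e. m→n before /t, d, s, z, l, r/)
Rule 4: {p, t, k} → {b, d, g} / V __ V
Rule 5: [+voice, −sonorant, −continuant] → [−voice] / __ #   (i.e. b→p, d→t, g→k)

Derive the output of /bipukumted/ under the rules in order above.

bibugundet

Rule 1 (post-nasal voicing): /t/ is a voiceless stop immediately after the nasal /m/, so it voices to [d]. /bipukumted/ → bipukumded.
Rule 2 (intervocalic h-deletion): no segment meets the environment; /bipukumded/ is unchanged.
Rule 3 (nasal place assimilation): /m/ precedes the alveolar consonant /d/, so it assimilates in place to [n]. /bipukumded/ → bipukunded.
Rule 4 (intervocalic voicing): /p/ is a voiceless stop between vowels /i/ and /u/, so it voices to [b]. /k/ is a voiceless stop between vowels /u/ and /u/, so it voices to [g]. /bipukunded/ → bibugunded.
Rule 5 (final devoicing): /d/ is a voiced stop in word-final position, so it devoices to [t]. /bibugunded/ → bibugundet.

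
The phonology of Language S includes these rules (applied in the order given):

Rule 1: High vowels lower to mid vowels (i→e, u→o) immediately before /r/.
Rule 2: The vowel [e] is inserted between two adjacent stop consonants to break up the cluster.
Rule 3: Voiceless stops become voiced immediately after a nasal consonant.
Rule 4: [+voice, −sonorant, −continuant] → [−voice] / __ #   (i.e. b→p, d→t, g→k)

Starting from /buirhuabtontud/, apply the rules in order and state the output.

buerhuabetondut

Rule 1 (pre-rhotic lowering): /i/ is a high vowel immediately before /r/, so it lowers to [e]. /buirhuabtontud/ → buerhuabtontud.
Rule 2 (stop-cluster e-epenthesis): /b/ and /t/ form a stop–stop cluster, so [e] is inserted between them. /buerhuabtontud/ → buerhuabetontud.
Rule 3 (post-nasal voicing): /t/ is a voiceless stop immediately after the nasal /n/, so it voices to [d]. /buerhuabetontud/ → buerhuabetondud.
Rule 4 (final devoicing): /d/ is a voiced stop in word-final position, so it devoices to [t]. /buerhuabetondud/ → buerhuabetondut.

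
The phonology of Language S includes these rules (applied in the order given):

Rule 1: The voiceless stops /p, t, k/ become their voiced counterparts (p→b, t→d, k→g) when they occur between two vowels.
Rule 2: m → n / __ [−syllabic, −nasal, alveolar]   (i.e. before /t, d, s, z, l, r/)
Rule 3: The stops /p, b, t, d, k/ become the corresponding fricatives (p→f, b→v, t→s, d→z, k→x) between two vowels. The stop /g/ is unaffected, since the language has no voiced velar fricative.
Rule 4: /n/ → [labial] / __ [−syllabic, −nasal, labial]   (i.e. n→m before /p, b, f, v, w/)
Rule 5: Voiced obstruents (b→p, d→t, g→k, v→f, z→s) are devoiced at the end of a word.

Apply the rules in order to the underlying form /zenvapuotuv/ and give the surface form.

zemvavuozuf

Rule 1 (intervocalic voicing): /p/ is a voiceless stop between vowels /a/ and /u/, so it voices to [b]. /t/ is a voiceless stop between vowels /o/ and /u/, so it voices to [d]. /zenvapuotuv/ → zenvabuoduv.
Rule 2 (nasal place assimilation): no segment meets the environment; /zenvabuoduv/ is unchanged.
Rule 3 (intervocalic spirantization): /b/ is a stop between vowels /a/ and /u/, so it spirantizes to the fricative [v]. /d/ is a stop between vowels /o/ and /u/, so it spirantizes to the fricative [z]. /zenvabuoduv/ → zenvavuozuv.
Rule 4 (nasal place assimilation): /n/ precedes the labial consonant /v/, so it assimilates in place to [m]. /zenvavuozuv/ → zemvavuozuv.
Rule 5 (final devoicing): /v/ is a voiced obstruent in word-final position, so it devoices to [f]. /zemvavuozuv/ → zemvavuozuf.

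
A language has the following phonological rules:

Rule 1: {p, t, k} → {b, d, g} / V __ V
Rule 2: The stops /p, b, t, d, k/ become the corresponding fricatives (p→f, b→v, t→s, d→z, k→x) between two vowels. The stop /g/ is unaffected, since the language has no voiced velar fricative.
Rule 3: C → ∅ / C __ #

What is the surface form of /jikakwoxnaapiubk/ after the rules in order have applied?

jigakwoxnaaviub

Rule 1 (intervocalic voicing): /k/ is a voiceless stop between vowels /i/ and /a/, so it voices to [g]. /p/ is a voiceless stop between vowels /a/ and /i/, so it voices to [b]. /jikakwoxnaapiubk/ → jigakwoxnaabiubk.
Rule 2 (intervocalic spirantization): /b/ is a stop between vowels /a/ and /i/, so it spirantizes to the fricative [v]. /jigakwoxnaabiubk/ → jigakwoxnaaviubk.
Rule 3 (final cluster simplification): /k/ is the second consonant of a word-final cluster /bk/, so it deletes. /jigakwoxnaaviubk/ → jigakwoxnaaviub.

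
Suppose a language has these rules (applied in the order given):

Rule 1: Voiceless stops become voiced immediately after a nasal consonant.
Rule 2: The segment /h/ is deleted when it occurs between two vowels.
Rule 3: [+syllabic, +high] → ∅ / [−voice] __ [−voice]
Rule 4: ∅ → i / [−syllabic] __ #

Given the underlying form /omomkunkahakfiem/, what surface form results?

omomgungaakfiemi

Rule 1 (post-nasal voicing): /k/ is a voiceless stop immediately after the nasal /m/, so it voices to [g]. /k/ is a voiceless stop immediately after the nasal /n/, so it voices to [g]. /omomkunkahakfiem/ → omomgungahakfiem.
Rule 2 (intervocalic h-deletion): /h/ occurs between vowels /a/ and /a/, so it deletes. /omomgungahakfiem/ → omomgungaakfiem.
Rule 3 (high vowel syncope): no segment meets the environment; /omomgungaakfiem/ is unchanged.
Rule 4 (final i-epenthesis): the form ends in the consonant /m/, so [i] is inserted word-finally. /omomgungaakfiem/ → omomgungaakfiemi.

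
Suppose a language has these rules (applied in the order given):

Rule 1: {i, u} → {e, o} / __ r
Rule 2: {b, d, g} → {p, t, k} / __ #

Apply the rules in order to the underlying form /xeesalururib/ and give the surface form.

Rule 1 (pre-rhotic lowering): /u/ is a high vowel immediately before /r/, so it lowers to [o]. /u/ is a high vowel immediately before /r/, so it lowers to [o]. /xeesalururib/ → xeesalororib.
Rule 2 (final devoicing): /b/ is a voiced stop in word-final position, so it devoices to [p]. /xeesalororib/ → xeesalororip.

xeesalororip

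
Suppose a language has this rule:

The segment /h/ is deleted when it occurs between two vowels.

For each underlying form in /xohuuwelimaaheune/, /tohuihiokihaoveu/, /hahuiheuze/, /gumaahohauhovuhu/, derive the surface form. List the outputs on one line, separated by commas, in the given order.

xouuwelimaaeune, touiiokiaoveu, hauieuze, gumaaoauovuu

/xohuuwelimaaheune/: /h/ occurs between vowels /o/ and /u/, so it deletes. /h/ occurs between vowels /a/ and /e/, so it deletes. → [xouuwelimaaeune].
/tohuihiokihaoveu/: /h/ occurs between vowels /o/ and /u/, so it deletes. /h/ occurs between vowels /i/ and /i/, so it deletes. /h/ occurs between vowels /i/ and /a/, so it deletes. → [touiiokiaoveu].
/hahuiheuze/: /h/ occurs between vowels /a/ and /u/, so it deletes. /h/ occurs between vowels /i/ and /e/, so it deletes. → [hauieuze].
/gumaahohauhovuhu/: /h/ occurs between vowels /a/ and /o/, so it deletes. /h/ occurs between vowels /o/ and /a/, so it deletes. /h/ occurs between vowels /u/ and /o/, so it deletes. /h/ occurs between vowels /u/ and /u/, so it deletes. → [gumaaoauovuu].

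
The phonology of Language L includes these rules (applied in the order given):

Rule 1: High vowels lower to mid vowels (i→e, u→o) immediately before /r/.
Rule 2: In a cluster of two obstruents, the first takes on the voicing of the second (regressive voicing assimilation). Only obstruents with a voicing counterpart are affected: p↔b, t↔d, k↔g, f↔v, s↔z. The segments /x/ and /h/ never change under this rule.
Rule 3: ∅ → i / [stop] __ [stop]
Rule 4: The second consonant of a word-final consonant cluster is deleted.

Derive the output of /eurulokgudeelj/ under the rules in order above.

eorulogigudeel

Rule 1 (pre-rhotic lowering): /u/ is a high vowel immediately before /r/, so it lowers to [o]. /eurulokgudeelj/ → eorulokgudeelj.
Rule 2 (regressive voicing assimilation): /k/ precedes the voiced obstruent /g/, so it voices to [g] by assimilation. /eorulokgudeelj/ → eoruloggudeelj.
Rule 3 (stop-cluster i-epenthesis): /g/ and /g/ form a stop–stop cluster, so [i] is inserted between them. /eoruloggudeelj/ → eorulogigudeelj.
Rule 4 (final cluster simplification): /j/ is the second consonant of a word-final cluster /lj/, so it deletes. /eorulogigudeelj/ → eorulogigudeel.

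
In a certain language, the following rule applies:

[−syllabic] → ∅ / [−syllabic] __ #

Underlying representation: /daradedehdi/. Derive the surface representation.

No segment of /daradedehdi/ meets the structural description of the rule, so the form surfaces unchanged.

daradedehdi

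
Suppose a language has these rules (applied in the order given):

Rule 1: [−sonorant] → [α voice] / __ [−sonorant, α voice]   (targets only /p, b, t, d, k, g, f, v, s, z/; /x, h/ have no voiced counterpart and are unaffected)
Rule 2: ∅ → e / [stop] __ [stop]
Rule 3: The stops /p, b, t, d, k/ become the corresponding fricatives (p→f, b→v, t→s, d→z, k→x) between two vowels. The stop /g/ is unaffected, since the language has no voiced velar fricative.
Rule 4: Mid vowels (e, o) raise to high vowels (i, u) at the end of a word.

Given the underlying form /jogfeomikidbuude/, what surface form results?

Rule 1 (regressive voicing assimilation): /g/ precedes the voiceless obstruent /f/, so it devoices to [k] by assimilation. /jogfeomikidbuude/ → jokfeomikidbuude.
Rule 2 (stop-cluster e-epenthesis): /d/ and /b/ form a stop–stop cluster, so [e] is inserted between them. /jokfeomikidbuude/ → jokfeomikidebuude.
Rule 3 (intervocalic spirantization): /k/ is a stop between vowels /i/ and /i/, so it spirantizes to the fricative [x]. /d/ is a stop between vowels /i/ and /e/, so it spirantizes to the fricative [z]. /b/ is a stop between vowels /e/ and /u/, so it spirantizes to the fricative [v]. /d/ is a stop between vowels /u/ and /e/, so it spirantizes to the fricative [z]. /jokfeomikidebuude/ → jokfeomixizevuuze.
Rule 4 (final vowel raising): /e/ is a mid vowel in word-final position, so it raises to [i]. /jokfeomixizevuuze/ → jokfeomixizevuuzi.

jokfeomixizevuuzi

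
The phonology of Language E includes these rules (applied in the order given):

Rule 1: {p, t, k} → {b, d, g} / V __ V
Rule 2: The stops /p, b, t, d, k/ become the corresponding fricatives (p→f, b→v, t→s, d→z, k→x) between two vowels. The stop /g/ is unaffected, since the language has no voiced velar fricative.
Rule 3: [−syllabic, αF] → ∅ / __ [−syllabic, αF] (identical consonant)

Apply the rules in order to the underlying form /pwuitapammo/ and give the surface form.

pwuizavamo

Rule 1 (intervocalic voicing): /t/ is a voiceless stop between vowels /i/ and /a/, so it voices to [d]. /p/ is a voiceless stop between vowels /a/ and /a/, so it voices to [b]. /pwuitapammo/ → pwuidabammo.
Rule 2 (intervocalic spirantization): /d/ is a stop between vowels /i/ and /a/, so it spirantizes to the fricative [z]. /b/ is a stop between vowels /a/ and /a/, so it spirantizes to the fricative [v]. /pwuidabammo/ → pwuizavammo.
Rule 3 (degemination): /mm/ is a geminate; the first /m/ deletes. /pwuizavammo/ → pwuizavamo.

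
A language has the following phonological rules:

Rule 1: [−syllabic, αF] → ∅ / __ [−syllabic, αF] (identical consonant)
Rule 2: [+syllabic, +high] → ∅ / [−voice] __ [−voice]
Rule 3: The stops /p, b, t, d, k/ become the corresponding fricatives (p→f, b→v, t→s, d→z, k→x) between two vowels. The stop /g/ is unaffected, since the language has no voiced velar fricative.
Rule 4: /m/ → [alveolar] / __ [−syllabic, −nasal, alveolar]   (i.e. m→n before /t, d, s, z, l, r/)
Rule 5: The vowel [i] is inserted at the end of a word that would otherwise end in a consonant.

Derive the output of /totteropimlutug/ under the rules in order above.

Rule 1 (degemination): /tt/ is a geminate; the first /t/ deletes. /totteropimlutug/ → toteropimlutug.
Rule 2 (high vowel syncope): no segment meets the environment; /toteropimlutug/ is unchanged.
Rule 3 (intervocalic spirantization): /t/ is a stop between vowels /o/ and /e/, so it spirantizes to the fricative [s]. /p/ is a stop between vowels /o/ and /i/, so it spirantizes to the fricative [f]. /t/ is a stop between vowels /u/ and /u/, so it spirantizes to the fricative [s]. /toteropimlutug/ → toserofimlusug.
Rule 4 (nasal place assimilation): /m/ precedes the alveolar consonant /l/, so it assimilates in place to [n]. /toserofimlusug/ → toserofinlusug.
Rule 5 (final i-epenthesis): the form ends in the consonant /g/, so [i] is inserted word-finally. /toserofinlusug/ → toserofinlusugi.

toserofinlusugi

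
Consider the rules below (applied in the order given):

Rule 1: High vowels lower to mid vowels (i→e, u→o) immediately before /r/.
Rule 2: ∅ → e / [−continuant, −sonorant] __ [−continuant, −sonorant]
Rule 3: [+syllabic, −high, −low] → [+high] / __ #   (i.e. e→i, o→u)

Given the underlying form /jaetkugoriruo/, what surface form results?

jaetekugoreruu

Rule 1 (pre-rhotic lowering): /i/ is a high vowel immediately before /r/, so it lowers to [e]. /jaetkugoriruo/ → jaetkugoreruo.
Rule 2 (stop-cluster e-epenthesis): /t/ and /k/ form a stop–stop cluster, so [e] is inserted between them. /jaetkugoreruo/ → jaetekugoreruo.
Rule 3 (final vowel raising): /o/ is a mid vowel in word-final position, so it raises to [u]. /jaetekugoreruo/ → jaetekugoreruu.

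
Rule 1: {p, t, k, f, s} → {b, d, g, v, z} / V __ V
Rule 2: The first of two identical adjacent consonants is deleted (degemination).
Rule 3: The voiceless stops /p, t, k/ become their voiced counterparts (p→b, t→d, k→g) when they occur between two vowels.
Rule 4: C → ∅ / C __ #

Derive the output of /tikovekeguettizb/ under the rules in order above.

Rule 1 (intervocalic voicing): /k/ is a voiceless obstruent between vowels /i/ and /o/, so it voices to [g]. /k/ is a voiceless obstruent between vowels /e/ and /e/, so it voices to [g]. /tikovekeguettizb/ → tigovegeguettizb.
Rule 2 (degemination): /tt/ is a geminate; the first /t/ deletes. /tigovegeguettizb/ → tigovegeguetizb.
Rule 3 (intervocalic voicing): /t/ is a voiceless stop between vowels /e/ and /i/, so it voices to [d]. /tigovegeguetizb/ → tigovegeguedizb.
Rule 4 (final cluster simplification): /b/ is the second consonant of a word-final cluster /zb/, so it deletes. /tigovegeguedizb/ → tigovegeguediz.

tigovegeguediz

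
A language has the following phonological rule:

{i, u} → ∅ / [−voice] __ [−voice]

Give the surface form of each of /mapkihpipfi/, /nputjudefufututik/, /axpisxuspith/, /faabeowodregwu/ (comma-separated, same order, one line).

/mapkihpipfi/: /i/ is a high vowel flanked by voiceless consonants /k/ and /h/, so it deletes. /i/ is a high vowel flanked by voiceless consonants /p/ and /p/, so it deletes. → [mapkhppfi].
/nputjudefufututik/: /u/ is a high vowel flanked by voiceless consonants /p/ and /t/, so it deletes. /u/ is a high vowel flanked by voiceless consonants /f/ and /f/, so it deletes. /u/ is a high vowel flanked by voiceless consonants /f/ and /t/, so it deletes. /u/ is a high vowel flanked by voiceless consonants /t/ and /t/, so it deletes. /i/ is a high vowel flanked by voiceless consonants /t/ and /k/, so it deletes. → [nptjudeffttk].
/axpisxuspith/: /i/ is a high vowel flanked by voiceless consonants /p/ and /s/, so it deletes. /u/ is a high vowel flanked by voiceless consonants /x/ and /s/, so it deletes. /i/ is a high vowel flanked by voiceless consonants /p/ and /t/, so it deletes. → [axpsxspth].
/faabeowodregwu/: the rule's environment is not met; surfaces unchanged as [faabeowodregwu].

mapkhppfi, nptjudeffttk, axpsxspth, faabeowodregwu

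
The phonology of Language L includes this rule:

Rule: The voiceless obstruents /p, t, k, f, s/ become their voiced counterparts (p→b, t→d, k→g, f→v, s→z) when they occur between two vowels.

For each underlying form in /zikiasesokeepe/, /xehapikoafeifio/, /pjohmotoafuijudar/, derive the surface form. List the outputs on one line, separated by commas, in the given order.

/zikiasesokeepe/: /k/ is a voiceless obstruent between vowels /i/ and /i/, so it voices to [g]. /s/ is a voiceless obstruent between vowels /a/ and /e/, so it voices to [z]. /s/ is a voiceless obstruent between vowels /e/ and /o/, so it voices to [z]. /k/ is a voiceless obstruent between vowels /o/ and /e/, so it voices to [g]. /p/ is a voiceless obstruent between vowels /e/ and /e/, so it voices to [b]. → [zigiazezogeebe].
/xehapikoafeifio/: /p/ is a voiceless obstruent between vowels /a/ and /i/, so it voices to [b]. /k/ is a voiceless obstruent between vowels /i/ and /o/, so it voices to [g]. /f/ is a voiceless obstruent between vowels /a/ and /e/, so it voices to [v]. /f/ is a voiceless obstruent between vowels /i/ and /i/, so it voices to [v]. → [xehabigoaveivio].
/pjohmotoafuijudar/: /t/ is a voiceless obstruent between vowels /o/ and /o/, so it voices to [d]. /f/ is a voiceless obstruent between vowels /a/ and /u/, so it voices to [v]. → [pjohmodoavuijudar].

zigiazezogeebe, xehabigoaveivio, pjohmodoavuijudar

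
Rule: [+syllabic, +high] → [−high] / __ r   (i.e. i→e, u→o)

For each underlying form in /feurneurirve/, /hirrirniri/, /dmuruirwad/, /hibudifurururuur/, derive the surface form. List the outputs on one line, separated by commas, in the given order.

/feurneurirve/: /u/ is a high vowel immediately before /r/, so it lowers to [o]. /u/ is a high vowel immediately before /r/, so it lowers to [o]. /i/ is a high vowel immediately before /r/, so it lowers to [e]. → [feorneorerve].
/hirrirniri/: /i/ is a high vowel immediately before /r/, so it lowers to [e]. /i/ is a high vowel immediately before /r/, so it lowers to [e]. /i/ is a high vowel immediately before /r/, so it lowers to [e]. → [herrerneri].
/dmuruirwad/: /u/ is a high vowel immediately before /r/, so it lowers to [o]. /i/ is a high vowel immediately before /r/, so it lowers to [e]. → [dmoruerwad].
/hibudifurururuur/: /u/ is a high vowel immediately before /r/, so it lowers to [o]. /u/ is a high vowel immediately before /r/, so it lowers to [o]. /u/ is a high vowel immediately before /r/, so it lowers to [o]. /u/ is a high vowel immediately before /r/, so it lowers to [o]. → [hibudiforororuor].

feorneorerve, herrerneri, dmoruerwad, hibudiforororuor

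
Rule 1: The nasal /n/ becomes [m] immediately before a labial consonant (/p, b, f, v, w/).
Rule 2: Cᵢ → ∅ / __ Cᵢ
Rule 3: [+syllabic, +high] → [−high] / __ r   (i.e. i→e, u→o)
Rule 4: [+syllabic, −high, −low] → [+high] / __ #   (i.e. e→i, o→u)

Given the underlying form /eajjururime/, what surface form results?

eajororimi

Rule 1 (nasal place assimilation): no segment meets the environment; /eajjururime/ is unchanged.
Rule 2 (degemination): /jj/ is a geminate; the first /j/ deletes. /eajjururime/ → eajururime.
Rule 3 (pre-rhotic lowering): /u/ is a high vowel immediately before /r/, so it lowers to [o]. /u/ is a high vowel immediately before /r/, so it lowers to [o]. /eajururime/ → eajororime.
Rule 4 (final vowel raising): /e/ is a mid vowel in word-final position, so it raises to [i]. /eajororime/ → eajororimi.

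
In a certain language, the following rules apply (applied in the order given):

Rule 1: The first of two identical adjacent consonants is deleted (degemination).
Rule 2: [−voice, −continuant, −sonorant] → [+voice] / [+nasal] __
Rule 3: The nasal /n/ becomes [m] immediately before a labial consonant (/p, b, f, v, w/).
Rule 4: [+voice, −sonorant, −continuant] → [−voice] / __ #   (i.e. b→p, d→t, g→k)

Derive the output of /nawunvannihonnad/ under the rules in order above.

Rule 1 (degemination): /nn/ is a geminate; the first /n/ deletes. /nn/ is a geminate; the first /n/ deletes. /nawunvannihonnad/ → nawunvanihonad.
Rule 2 (post-nasal voicing): no segment meets the environment; /nawunvanihonad/ is unchanged.
Rule 3 (nasal place assimilation): /n/ precedes the labial consonant /v/, so it assimilates in place to [m]. /nawunvanihonad/ → nawumvanihonad.
Rule 4 (final devoicing): /d/ is a voiced stop in word-final position, so it devoices to [t]. /nawumvanihonad/ → nawumvanihonat.

nawumvanihonat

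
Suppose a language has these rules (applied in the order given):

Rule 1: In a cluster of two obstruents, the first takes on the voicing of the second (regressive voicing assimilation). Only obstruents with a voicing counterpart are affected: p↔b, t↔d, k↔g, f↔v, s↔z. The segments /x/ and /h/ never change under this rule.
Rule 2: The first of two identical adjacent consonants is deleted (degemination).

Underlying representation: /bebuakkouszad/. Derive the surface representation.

Rule 1 (regressive voicing assimilation): /s/ precedes the voiced obstruent /z/, so it voices to [z] by assimilation. /bebuakkouszad/ → bebuakkouzzad.
Rule 2 (degemination): /kk/ is a geminate; the first /k/ deletes. /zz/ is a geminate; the first /z/ deletes. /bebuakkouzzad/ → bebuakouzad.

bebuakouzad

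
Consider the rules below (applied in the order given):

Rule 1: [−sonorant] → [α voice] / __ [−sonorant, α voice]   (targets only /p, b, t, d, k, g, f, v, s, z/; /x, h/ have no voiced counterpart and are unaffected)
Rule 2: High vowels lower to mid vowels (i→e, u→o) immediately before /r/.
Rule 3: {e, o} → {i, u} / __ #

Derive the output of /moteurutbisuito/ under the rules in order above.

moteorudbisuitu

Rule 1 (regressive voicing assimilation): /t/ precedes the voiced obstruent /b/, so it voices to [d] by assimilation. /moteurutbisuito/ → moteurudbisuito.
Rule 2 (pre-rhotic lowering): /u/ is a high vowel immediately before /r/, so it lowers to [o]. /moteurudbisuito/ → moteorudbisuito.
Rule 3 (final vowel raising): /o/ is a mid vowel in word-final position, so it raises to [u]. /moteorudbisuito/ → moteorudbisuitu.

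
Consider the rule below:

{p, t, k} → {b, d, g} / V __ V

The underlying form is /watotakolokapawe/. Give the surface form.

wadodagologabawe

/t/ is a voiceless stop between vowels /a/ and /o/, so it voices to [d].
/t/ is a voiceless stop between vowels /o/ and /a/, so it voices to [d].
/k/ is a voiceless stop between vowels /a/ and /o/, so it voices to [g].
/k/ is a voiceless stop between vowels /o/ and /a/, so it voices to [g].
/p/ is a voiceless stop between vowels /a/ and /a/, so it voices to [b].
Surface form: [wadodagologabawe].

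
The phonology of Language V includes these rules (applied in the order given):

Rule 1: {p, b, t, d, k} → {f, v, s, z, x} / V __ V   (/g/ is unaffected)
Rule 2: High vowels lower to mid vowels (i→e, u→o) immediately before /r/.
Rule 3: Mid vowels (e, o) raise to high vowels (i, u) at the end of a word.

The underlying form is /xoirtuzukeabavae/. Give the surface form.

xoertuzuxeavavai

Rule 1 (intervocalic spirantization): /k/ is a stop between vowels /u/ and /e/, so it spirantizes to the fricative [x]. /b/ is a stop between vowels /a/ and /a/, so it spirantizes to the fricative [v]. /xoirtuzukeabavae/ → xoirtuzuxeavavae.
Rule 2 (pre-rhotic lowering): /i/ is a high vowel immediately before /r/, so it lowers to [e]. /xoirtuzuxeavavae/ → xoertuzuxeavavae.
Rule 3 (final vowel raising): /e/ is a mid vowel in word-final position, so it raises to [i]. /xoertuzuxeavavae/ → xoertuzuxeavavai.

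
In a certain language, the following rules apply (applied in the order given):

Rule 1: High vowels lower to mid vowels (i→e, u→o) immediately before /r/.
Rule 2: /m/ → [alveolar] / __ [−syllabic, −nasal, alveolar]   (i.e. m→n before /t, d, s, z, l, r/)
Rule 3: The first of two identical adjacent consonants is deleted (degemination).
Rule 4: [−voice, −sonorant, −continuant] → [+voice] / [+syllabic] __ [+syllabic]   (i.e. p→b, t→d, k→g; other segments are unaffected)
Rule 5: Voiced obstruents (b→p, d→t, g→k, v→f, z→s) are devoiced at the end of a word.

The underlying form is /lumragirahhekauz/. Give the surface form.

Rule 1 (pre-rhotic lowering): /i/ is a high vowel immediately before /r/, so it lowers to [e]. /lumragirahhekauz/ → lumragerahhekauz.
Rule 2 (nasal place assimilation): /m/ precedes the alveolar consonant /r/, so it assimilates in place to [n]. /lumragerahhekauz/ → lunragerahhekauz.
Rule 3 (degemination): /hh/ is a geminate; the first /h/ deletes. /lunragerahhekauz/ → lunragerahekauz.
Rule 4 (intervocalic voicing): /k/ is a voiceless stop between vowels /e/ and /a/, so it voices to [g]. /lunragerahekauz/ → lunragerahegauz.
Rule 5 (final devoicing): /z/ is a voiced obstruent in word-final position, so it devoices to [s]. /lunragerahegauz/ → lunragerahegaus.

lunragerahegaus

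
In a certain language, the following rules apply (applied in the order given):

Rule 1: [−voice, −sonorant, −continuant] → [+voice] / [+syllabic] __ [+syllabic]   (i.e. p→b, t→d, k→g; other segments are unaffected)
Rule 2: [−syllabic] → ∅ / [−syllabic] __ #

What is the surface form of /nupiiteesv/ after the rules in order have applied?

nubiidees

Rule 1 (intervocalic voicing): /p/ is a voiceless stop between vowels /u/ and /i/, so it voices to [b]. /t/ is a voiceless stop between vowels /i/ and /e/, so it voices to [d]. /nupiiteesv/ → nubiideesv.
Rule 2 (final cluster simplification): /v/ is the second consonant of a word-final cluster /sv/, so it deletes. /nubiideesv/ → nubiidees.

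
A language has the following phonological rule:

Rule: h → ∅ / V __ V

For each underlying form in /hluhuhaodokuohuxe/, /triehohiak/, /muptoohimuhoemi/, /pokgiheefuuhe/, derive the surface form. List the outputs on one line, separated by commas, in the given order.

hluuaodokuouxe, trieoiak, muptooimuoemi, pokgieefuue

/hluhuhaodokuohuxe/: /h/ occurs between vowels /u/ and /u/, so it deletes. /h/ occurs between vowels /u/ and /a/, so it deletes. /h/ occurs between vowels /o/ and /u/, so it deletes. → [hluuaodokuouxe].
/triehohiak/: /h/ occurs between vowels /e/ and /o/, so it deletes. /h/ occurs between vowels /o/ and /i/, so it deletes. → [trieoiak].
/muptoohimuhoemi/: /h/ occurs between vowels /o/ and /i/, so it deletes. /h/ occurs between vowels /u/ and /o/, so it deletes. → [muptooimuoemi].
/pokgiheefuuhe/: /h/ occurs between vowels /i/ and /e/, so it deletes. /h/ occurs between vowels /u/ and /e/, so it deletes. → [pokgieefuue].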